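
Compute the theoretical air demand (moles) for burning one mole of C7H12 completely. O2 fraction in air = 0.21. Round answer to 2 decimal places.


Balanced combustion: C7H12 + 10 O2 -> 7 CO2 + 6 H2O
O2 needed = C + H/4 = 7 + 12/4 = 10.00 moles
Air moles = O2 / 0.21 = 10.00 / 0.21 = 47.62 moles air


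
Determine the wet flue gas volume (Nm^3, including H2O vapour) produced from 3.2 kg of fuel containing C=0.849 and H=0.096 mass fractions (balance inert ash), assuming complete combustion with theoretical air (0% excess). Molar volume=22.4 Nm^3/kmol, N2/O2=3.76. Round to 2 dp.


Per kg fuel: CO2 = (C/12 kmol)*22.4 = (0.849/12)*22.4 = 1.58480 Nm^3
Per kg fuel: H2O = (H/2 kmol)*22.4 = (0.096/2)*22.4 = 1.07520 Nm^3
O2 needed per kg fuel = C/12 + H/4 = 0.849/12 + 0.096/4 = 0.09475000 kmol
Per kg fuel: N2 = O2*3.76*22.4 = 0.09475000*3.76*22.4 = 7.98022 Nm^3
Total per kg = 1.58480 + 1.07520 + 7.98022 = 10.64022 Nm^3
Total = 10.64022 * 3.2 = 34.05 Nm^3


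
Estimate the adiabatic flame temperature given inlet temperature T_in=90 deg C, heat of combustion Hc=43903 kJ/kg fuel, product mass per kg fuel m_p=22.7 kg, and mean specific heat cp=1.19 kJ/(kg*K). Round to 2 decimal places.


T_ad = T_in + Hc / (m_p * cp)
Denominator = 22.7 * 1.19 = 27.0130
Temperature rise = 43903 / 27.0130 = 1625.25 K
T_ad = 90 + 1625.25 = 1715.25 deg C


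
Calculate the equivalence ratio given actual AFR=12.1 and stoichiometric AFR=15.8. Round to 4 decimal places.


phi = AFR_stoich / AFR_actual
phi = 15.8 / 12.1 = 1.3058


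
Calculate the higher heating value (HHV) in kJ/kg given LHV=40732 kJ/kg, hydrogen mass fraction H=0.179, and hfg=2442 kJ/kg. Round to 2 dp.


HHV = LHV + hfg * 9 * H
Water addition = 2442 * 9 * 0.179 = 3934.062 kJ/kg
HHV = 40732 + 3934.062 = 44666.06 kJ/kg


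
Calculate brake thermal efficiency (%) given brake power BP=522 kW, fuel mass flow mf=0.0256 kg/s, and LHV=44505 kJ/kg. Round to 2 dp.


eta_BTE = (BP / (mf * LHV)) * 100
Denominator = 0.0256 * 44505 = 1139.3280 kW
eta_BTE = (522 / 1139.3280) * 100 = 45.82%


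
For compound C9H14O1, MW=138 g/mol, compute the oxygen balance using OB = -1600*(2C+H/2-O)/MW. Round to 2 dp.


OB = -1600 * (2C + H/2 - O) / MW
Inner = 2*9 + 14/2 - 1 = 24.00
OB = -1600 * 24.00 / 138 = -278.26%


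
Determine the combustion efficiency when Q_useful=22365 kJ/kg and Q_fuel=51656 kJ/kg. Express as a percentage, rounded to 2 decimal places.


Efficiency = (Q_useful / Q_fuel) * 100
Efficiency = (22365 / 51656) * 100
Efficiency = 0.4330 * 100 = 43.30%


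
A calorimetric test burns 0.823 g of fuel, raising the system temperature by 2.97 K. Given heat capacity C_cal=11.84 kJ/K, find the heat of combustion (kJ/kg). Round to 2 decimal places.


Hc = C_cal * delta_T / m_fuel
Q_released = 11.84 * 2.97 = 35.1648 kJ
m_fuel = 0.823 g = 0.823/1000 kg = 0.000823 kg
Hc = 35.1648 / 0.000823 = 42727.58 kJ/kg


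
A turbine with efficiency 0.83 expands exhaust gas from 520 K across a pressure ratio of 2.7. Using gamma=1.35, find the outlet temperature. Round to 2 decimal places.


T_out = T_in * (1 - eta * (1 - PR^(-(gamma-1)/gamma)))
Exponent = -(1.35-1)/1.35 = -0.25925926
PR^exp = 2.7^(-0.25925926) = 0.77297411
Factor = 1 - 0.83*(1 - 0.77297411) = 0.81156851
T_out = 520 * 0.81156851 = 422.02 K


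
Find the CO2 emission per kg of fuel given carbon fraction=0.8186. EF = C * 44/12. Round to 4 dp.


EF = C_frac * (M_CO2 / M_C)
EF = 0.8186 * (44/12)
EF = 0.8186 * 3.666667 = 3.0015 kg_CO2/kg_fuel


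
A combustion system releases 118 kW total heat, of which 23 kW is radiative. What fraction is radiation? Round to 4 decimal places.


f_rad = Q_rad / Q_total
f_rad = 23 / 118 = 0.1949


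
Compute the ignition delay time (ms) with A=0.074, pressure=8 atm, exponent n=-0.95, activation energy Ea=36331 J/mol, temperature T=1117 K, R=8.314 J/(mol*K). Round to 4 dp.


tau = A * P^n * exp(Ea/(R*T))
P^n = 8^(-0.95) = 0.13869618
Ea/(R*T) = 36331/(8.314*1117) = 3.912138
exp(Ea/(R*T)) = 50.005747
tau = 0.074 * 0.13869618 * 50.005747 = 0.5132 ms


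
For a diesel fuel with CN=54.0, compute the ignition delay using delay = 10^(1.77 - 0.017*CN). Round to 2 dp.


delay = 10^(1.77 - 0.017*CN)
Exponent = 1.77 - 0.017*54.0 = 0.8520
delay = 10^0.8520 = 7.11 ms


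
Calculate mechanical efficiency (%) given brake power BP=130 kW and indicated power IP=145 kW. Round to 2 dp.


eta_mech = (BP / IP) * 100
Ratio = 130 / 145 = 0.8966
eta_mech = 0.8966 * 100 = 89.66%


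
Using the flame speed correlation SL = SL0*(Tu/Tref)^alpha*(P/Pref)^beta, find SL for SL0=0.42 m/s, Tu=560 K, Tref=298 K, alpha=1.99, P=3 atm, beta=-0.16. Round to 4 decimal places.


SL = SL0 * (Tu/Tref)^alpha * (P/Pref)^beta
T ratio = 560/298 = 1.87919463
(T ratio)^alpha = 1.87919463^1.99 = 3.509165
(P/Pref)^beta = 3^(-0.16) = 0.838804
SL = 0.42 * 3.509165 * 0.838804 = 1.2363 m/s


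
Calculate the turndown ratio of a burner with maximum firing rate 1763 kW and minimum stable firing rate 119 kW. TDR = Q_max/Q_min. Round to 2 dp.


TDR = Q_max / Q_min
TDR = 1763 / 119 = 14.82


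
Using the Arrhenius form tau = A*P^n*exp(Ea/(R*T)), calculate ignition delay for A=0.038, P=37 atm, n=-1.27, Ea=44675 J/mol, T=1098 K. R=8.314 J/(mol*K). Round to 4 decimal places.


tau = A * P^n * exp(Ea/(R*T))
P^n = 37^(-1.27) = 0.01019492
Ea/(R*T) = 44675/(8.314*1098) = 4.893867
exp(Ea/(R*T)) = 133.468759
tau = 0.038 * 0.01019492 * 133.468759 = 0.0517 ms


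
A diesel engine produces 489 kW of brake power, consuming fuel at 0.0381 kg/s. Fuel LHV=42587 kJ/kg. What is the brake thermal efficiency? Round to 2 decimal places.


eta_BTE = (BP / (mf * LHV)) * 100
Denominator = 0.0381 * 42587 = 1622.5647 kW
eta_BTE = (489 / 1622.5647) * 100 = 30.14%


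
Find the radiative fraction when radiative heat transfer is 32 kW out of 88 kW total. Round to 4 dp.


f_rad = Q_rad / Q_total
f_rad = 32 / 88 = 0.3636


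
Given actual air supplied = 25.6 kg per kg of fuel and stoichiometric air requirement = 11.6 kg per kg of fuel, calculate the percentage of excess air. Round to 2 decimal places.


Excess air = actual - stoichiometric = 25.6 - 11.6 = 14.00 kg/kg fuel
Excess air % = (excess / stoich) * 100 = (14.00 / 11.6) * 100 = 120.69%


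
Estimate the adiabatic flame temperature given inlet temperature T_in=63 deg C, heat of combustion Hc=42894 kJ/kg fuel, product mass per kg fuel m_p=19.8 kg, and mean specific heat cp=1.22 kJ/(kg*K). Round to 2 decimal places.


T_ad = T_in + Hc / (m_p * cp)
Denominator = 19.8 * 1.22 = 24.1560
Temperature rise = 42894 / 24.1560 = 1775.71 K
T_ad = 63 + 1775.71 = 1838.71 deg C


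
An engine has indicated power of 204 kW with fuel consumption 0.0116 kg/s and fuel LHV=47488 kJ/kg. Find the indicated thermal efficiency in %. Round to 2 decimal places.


eta_ith = (IP / (mf * LHV)) * 100
Denominator = 0.0116 * 47488 = 550.8608 kW
eta_ith = (204 / 550.8608) * 100 = 37.03%


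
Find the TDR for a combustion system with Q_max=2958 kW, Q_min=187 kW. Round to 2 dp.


TDR = Q_max / Q_min
TDR = 2958 / 187 = 15.82


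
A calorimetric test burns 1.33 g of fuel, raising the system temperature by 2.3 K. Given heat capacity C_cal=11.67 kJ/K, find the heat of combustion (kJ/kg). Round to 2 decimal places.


Hc = C_cal * delta_T / m_fuel
Q_released = 11.67 * 2.3 = 26.8410 kJ
m_fuel = 1.33 g = 1.33/1000 kg = 0.001330 kg
Hc = 26.8410 / 0.001330 = 20181.20 kJ/kg


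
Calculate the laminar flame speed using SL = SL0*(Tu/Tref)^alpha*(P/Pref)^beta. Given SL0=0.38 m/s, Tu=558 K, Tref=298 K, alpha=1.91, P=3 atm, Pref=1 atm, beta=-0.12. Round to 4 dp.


SL = SL0 * (Tu/Tref)^alpha * (P/Pref)^beta
T ratio = 558/298 = 1.87248322
(T ratio)^alpha = 1.87248322^1.91 = 3.313739
(P/Pref)^beta = 3^(-0.12) = 0.876487
SL = 0.38 * 3.313739 * 0.876487 = 1.1037 m/s


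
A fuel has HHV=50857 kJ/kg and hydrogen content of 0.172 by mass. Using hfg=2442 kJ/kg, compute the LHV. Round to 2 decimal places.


LHV = HHV - hfg * 9 * H
Water correction = 2442 * 9 * 0.172 = 3780.216 kJ/kg
LHV = 50857 - 3780.216 = 47076.78 kJ/kg


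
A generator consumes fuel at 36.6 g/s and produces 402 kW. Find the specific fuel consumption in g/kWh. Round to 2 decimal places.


SFC = (mf / BP) * 3600
Rate = 36.6 / 402 = 0.091045 g/(s*kW)
SFC = 0.091045 * 3600 = 327.76 g/kWh


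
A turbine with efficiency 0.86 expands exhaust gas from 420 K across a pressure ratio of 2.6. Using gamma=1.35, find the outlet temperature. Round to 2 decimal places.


T_out = T_in * (1 - eta * (1 - PR^(-(gamma-1)/gamma)))
Exponent = -(1.35-1)/1.35 = -0.25925926
PR^exp = 2.6^(-0.25925926) = 0.78057442
Factor = 1 - 0.86*(1 - 0.78057442) = 0.81129400
T_out = 420 * 0.81129400 = 340.74 K


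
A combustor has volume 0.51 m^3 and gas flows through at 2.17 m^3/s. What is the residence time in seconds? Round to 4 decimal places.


tau = V / Q_flow
tau = 0.51 / 2.17 = 0.2350 s


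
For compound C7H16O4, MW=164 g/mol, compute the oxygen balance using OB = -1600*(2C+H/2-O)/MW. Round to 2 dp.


OB = -1600 * (2C + H/2 - O) / MW
Inner = 2*7 + 16/2 - 4 = 18.00
OB = -1600 * 18.00 / 164 = -175.61%


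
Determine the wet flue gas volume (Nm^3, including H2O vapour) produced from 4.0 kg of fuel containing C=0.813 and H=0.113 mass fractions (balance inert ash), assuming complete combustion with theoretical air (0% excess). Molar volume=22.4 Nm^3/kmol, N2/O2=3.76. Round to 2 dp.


Per kg fuel: CO2 = (C/12 kmol)*22.4 = (0.813/12)*22.4 = 1.51760 Nm^3
Per kg fuel: H2O = (H/2 kmol)*22.4 = (0.113/2)*22.4 = 1.26560 Nm^3
O2 needed per kg fuel = C/12 + H/4 = 0.813/12 + 0.113/4 = 0.09600000 kmol
Per kg fuel: N2 = O2*3.76*22.4 = 0.09600000*3.76*22.4 = 8.08550 Nm^3
Total per kg = 1.51760 + 1.26560 + 8.08550 = 10.86870 Nm^3
Total = 10.86870 * 4.0 = 43.47 Nm^3


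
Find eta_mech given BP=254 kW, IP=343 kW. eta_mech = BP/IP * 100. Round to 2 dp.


eta_mech = (BP / IP) * 100
Ratio = 254 / 343 = 0.7405
eta_mech = 0.7405 * 100 = 74.05%


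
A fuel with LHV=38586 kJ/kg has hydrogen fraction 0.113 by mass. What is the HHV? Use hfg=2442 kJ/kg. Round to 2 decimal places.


HHV = LHV + hfg * 9 * H
Water addition = 2442 * 9 * 0.113 = 2483.514 kJ/kg
HHV = 38586 + 2483.514 = 41069.51 kJ/kg


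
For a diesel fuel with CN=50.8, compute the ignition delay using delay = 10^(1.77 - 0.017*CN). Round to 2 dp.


delay = 10^(1.77 - 0.017*CN)
Exponent = 1.77 - 0.017*50.8 = 0.9064
delay = 10^0.9064 = 8.06 ms


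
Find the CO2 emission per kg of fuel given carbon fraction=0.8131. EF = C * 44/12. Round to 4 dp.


EF = C_frac * (M_CO2 / M_C)
EF = 0.8131 * (44/12)
EF = 0.8131 * 3.666667 = 2.9814 kg_CO2/kg_fuel


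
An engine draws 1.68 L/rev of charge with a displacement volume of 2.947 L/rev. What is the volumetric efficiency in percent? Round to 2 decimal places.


eta_v = (V_actual / V_disp) * 100
Ratio = 1.68 / 2.947 = 0.5701
eta_v = 0.5701 * 100 = 57.01%


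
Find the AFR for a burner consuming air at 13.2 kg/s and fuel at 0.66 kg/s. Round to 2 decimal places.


AFR = m_air / m_fuel
AFR = 13.2 / 0.66 = 20.00


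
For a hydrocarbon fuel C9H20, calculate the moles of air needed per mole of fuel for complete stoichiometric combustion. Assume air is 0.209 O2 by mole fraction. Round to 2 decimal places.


Balanced combustion: C9H20 + 14 O2 -> 9 CO2 + 10 H2O
O2 needed = C + H/4 = 9 + 20/4 = 14.00 moles
Air moles = O2 / 0.209 = 14.00 / 0.209 = 66.99 moles air


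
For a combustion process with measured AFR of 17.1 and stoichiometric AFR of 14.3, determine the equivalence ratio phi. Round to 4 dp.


phi = AFR_stoich / AFR_actual
phi = 14.3 / 17.1 = 0.8363


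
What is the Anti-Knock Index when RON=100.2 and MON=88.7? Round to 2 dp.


AKI = (RON + MON) / 2
AKI = (100.2 + 88.7) / 2
AKI = 188.9 / 2 = 94.45


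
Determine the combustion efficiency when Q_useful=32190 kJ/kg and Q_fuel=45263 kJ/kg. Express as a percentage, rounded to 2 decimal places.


Efficiency = (Q_useful / Q_fuel) * 100
Efficiency = (32190 / 45263) * 100
Efficiency = 0.7112 * 100 = 71.12%


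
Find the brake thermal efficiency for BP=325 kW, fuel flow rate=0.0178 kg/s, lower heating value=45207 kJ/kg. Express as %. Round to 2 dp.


eta_BTE = (BP / (mf * LHV)) * 100
Denominator = 0.0178 * 45207 = 804.6846 kW
eta_BTE = (325 / 804.6846) * 100 = 40.39%


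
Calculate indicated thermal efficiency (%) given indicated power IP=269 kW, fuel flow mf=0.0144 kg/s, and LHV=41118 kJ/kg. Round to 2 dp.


eta_ith = (IP / (mf * LHV)) * 100
Denominator = 0.0144 * 41118 = 592.0992 kW
eta_ith = (269 / 592.0992) * 100 = 45.43%


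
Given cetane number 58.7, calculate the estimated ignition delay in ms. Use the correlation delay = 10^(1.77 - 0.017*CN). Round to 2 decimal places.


delay = 10^(1.77 - 0.017*CN)
Exponent = 1.77 - 0.017*58.7 = 0.7721
delay = 10^0.7721 = 5.92 ms


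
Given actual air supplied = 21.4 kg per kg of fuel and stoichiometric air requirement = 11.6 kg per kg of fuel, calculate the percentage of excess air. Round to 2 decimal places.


Excess air = actual - stoichiometric = 21.4 - 11.6 = 9.80 kg/kg fuel
Excess air % = (excess / stoich) * 100 = (9.80 / 11.6) * 100 = 84.48%


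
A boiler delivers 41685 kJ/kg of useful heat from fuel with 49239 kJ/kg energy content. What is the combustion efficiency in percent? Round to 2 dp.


Efficiency = (Q_useful / Q_fuel) * 100
Efficiency = (41685 / 49239) * 100
Efficiency = 0.8466 * 100 = 84.66%


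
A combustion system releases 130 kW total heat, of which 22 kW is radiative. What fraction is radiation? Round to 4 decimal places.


f_rad = Q_rad / Q_total
f_rad = 22 / 130 = 0.1692


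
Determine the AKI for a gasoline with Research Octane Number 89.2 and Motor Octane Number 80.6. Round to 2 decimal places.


AKI = (RON + MON) / 2
AKI = (89.2 + 80.6) / 2
AKI = 169.8 / 2 = 84.90


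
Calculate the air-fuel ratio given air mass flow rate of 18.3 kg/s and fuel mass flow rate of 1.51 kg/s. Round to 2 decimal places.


AFR = m_air / m_fuel
AFR = 18.3 / 1.51 = 12.12


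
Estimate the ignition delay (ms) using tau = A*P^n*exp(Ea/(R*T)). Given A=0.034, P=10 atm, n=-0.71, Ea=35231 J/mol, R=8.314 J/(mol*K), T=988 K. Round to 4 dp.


tau = A * P^n * exp(Ea/(R*T))
P^n = 10^(-0.71) = 0.19498446
Ea/(R*T) = 35231/(8.314*988) = 4.289019
exp(Ea/(R*T)) = 72.894949
tau = 0.034 * 0.19498446 * 72.894949 = 0.4833 ms


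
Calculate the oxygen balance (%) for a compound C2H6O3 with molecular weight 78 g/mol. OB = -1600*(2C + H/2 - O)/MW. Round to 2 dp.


OB = -1600 * (2C + H/2 - O) / MW
Inner = 2*2 + 6/2 - 3 = 4.00
OB = -1600 * 4.00 / 78 = -82.05%


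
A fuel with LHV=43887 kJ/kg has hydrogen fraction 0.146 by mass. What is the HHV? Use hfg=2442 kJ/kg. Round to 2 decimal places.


HHV = LHV + hfg * 9 * H
Water addition = 2442 * 9 * 0.146 = 3208.788 kJ/kg
HHV = 43887 + 3208.788 = 47095.79 kJ/kg


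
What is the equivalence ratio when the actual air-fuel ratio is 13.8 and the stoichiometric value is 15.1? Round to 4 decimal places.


phi = AFR_stoich / AFR_actual
phi = 15.1 / 13.8 = 1.0942


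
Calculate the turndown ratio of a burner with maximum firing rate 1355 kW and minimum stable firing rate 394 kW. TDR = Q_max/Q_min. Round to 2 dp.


TDR = Q_max / Q_min
TDR = 1355 / 394 = 3.44


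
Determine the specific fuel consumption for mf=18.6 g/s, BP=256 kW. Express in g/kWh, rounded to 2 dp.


SFC = (mf / BP) * 3600
Rate = 18.6 / 256 = 0.072656 g/(s*kW)
SFC = 0.072656 * 3600 = 261.56 g/kWh


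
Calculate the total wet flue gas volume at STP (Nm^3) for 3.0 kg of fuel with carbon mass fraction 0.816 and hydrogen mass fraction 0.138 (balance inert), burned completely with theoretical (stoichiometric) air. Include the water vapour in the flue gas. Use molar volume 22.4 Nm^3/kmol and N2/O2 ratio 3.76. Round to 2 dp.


Per kg fuel: CO2 = (C/12 kmol)*22.4 = (0.816/12)*22.4 = 1.52320 Nm^3
Per kg fuel: H2O = (H/2 kmol)*22.4 = (0.138/2)*22.4 = 1.54560 Nm^3
O2 needed per kg fuel = C/12 + H/4 = 0.816/12 + 0.138/4 = 0.10250000 kmol
Per kg fuel: N2 = O2*3.76*22.4 = 0.10250000*3.76*22.4 = 8.63296 Nm^3
Total per kg = 1.52320 + 1.54560 + 8.63296 = 11.70176 Nm^3
Total = 11.70176 * 3.0 = 35.11 Nm^3


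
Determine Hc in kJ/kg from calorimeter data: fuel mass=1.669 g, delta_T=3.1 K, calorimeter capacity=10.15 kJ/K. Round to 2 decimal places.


Hc = C_cal * delta_T / m_fuel
Q_released = 10.15 * 3.1 = 31.4650 kJ
m_fuel = 1.669 g = 1.669/1000 kg = 0.001669 kg
Hc = 31.4650 / 0.001669 = 18852.61 kJ/kg


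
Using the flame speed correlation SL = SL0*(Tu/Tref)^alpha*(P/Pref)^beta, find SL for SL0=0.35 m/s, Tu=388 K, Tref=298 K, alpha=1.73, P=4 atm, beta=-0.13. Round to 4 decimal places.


SL = SL0 * (Tu/Tref)^alpha * (P/Pref)^beta
T ratio = 388/298 = 1.30201342
(T ratio)^alpha = 1.30201342^1.73 = 1.578646
(P/Pref)^beta = 4^(-0.13) = 0.835088
SL = 0.35 * 1.578646 * 0.835088 = 0.4614 m/s


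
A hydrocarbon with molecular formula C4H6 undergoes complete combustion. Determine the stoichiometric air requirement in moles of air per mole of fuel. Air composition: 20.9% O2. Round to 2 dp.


Balanced combustion: C4H6 + 5.5 O2 -> 4 CO2 + 3 H2O
O2 needed = C + H/4 = 4 + 6/4 = 5.50 moles
Air moles = O2 / 0.209 = 5.50 / 0.209 = 26.32 moles air


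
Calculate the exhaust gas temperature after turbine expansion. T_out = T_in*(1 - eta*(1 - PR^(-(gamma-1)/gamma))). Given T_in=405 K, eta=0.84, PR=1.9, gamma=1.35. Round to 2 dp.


T_out = T_in * (1 - eta * (1 - PR^(-(gamma-1)/gamma)))
Exponent = -(1.35-1)/1.35 = -0.25925926
PR^exp = 1.9^(-0.25925926) = 0.84670193
Factor = 1 - 0.84*(1 - 0.84670193) = 0.87122962
T_out = 405 * 0.87122962 = 352.85 K


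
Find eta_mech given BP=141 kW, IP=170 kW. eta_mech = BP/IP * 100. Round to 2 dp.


eta_mech = (BP / IP) * 100
Ratio = 141 / 170 = 0.8294
eta_mech = 0.8294 * 100 = 82.94%


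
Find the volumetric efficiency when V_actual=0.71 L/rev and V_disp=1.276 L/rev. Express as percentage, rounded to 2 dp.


eta_v = (V_actual / V_disp) * 100
Ratio = 0.71 / 1.276 = 0.5564
eta_v = 0.5564 * 100 = 55.64%


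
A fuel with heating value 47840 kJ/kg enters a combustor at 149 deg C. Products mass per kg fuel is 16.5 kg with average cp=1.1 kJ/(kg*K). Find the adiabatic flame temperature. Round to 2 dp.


T_ad = T_in + Hc / (m_p * cp)
Denominator = 16.5 * 1.1 = 18.1500
Temperature rise = 47840 / 18.1500 = 2635.81 K
T_ad = 149 + 2635.81 = 2784.81 deg C


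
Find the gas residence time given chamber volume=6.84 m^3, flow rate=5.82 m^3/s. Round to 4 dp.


tau = V / Q_flow
tau = 6.84 / 5.82 = 1.1753 s


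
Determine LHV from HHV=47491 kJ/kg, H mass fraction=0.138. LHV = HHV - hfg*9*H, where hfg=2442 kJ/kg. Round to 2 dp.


LHV = HHV - hfg * 9 * H
Water correction = 2442 * 9 * 0.138 = 3032.964 kJ/kg
LHV = 47491 - 3032.964 = 44458.04 kJ/kg


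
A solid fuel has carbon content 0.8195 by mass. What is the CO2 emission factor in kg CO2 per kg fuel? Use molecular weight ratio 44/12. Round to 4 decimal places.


EF = C_frac * (M_CO2 / M_C)
EF = 0.8195 * (44/12)
EF = 0.8195 * 3.666667 = 3.0048 kg_CO2/kg_fuel


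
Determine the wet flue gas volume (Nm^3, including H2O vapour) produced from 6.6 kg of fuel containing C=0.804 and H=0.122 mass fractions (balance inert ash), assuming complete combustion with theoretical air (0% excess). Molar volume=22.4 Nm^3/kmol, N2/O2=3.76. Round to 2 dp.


Per kg fuel: CO2 = (C/12 kmol)*22.4 = (0.804/12)*22.4 = 1.50080 Nm^3
Per kg fuel: H2O = (H/2 kmol)*22.4 = (0.122/2)*22.4 = 1.36640 Nm^3
O2 needed per kg fuel = C/12 + H/4 = 0.804/12 + 0.122/4 = 0.09750000 kmol
Per kg fuel: N2 = O2*3.76*22.4 = 0.09750000*3.76*22.4 = 8.21184 Nm^3
Total per kg = 1.50080 + 1.36640 + 8.21184 = 11.07904 Nm^3
Total = 11.07904 * 6.6 = 73.12 Nm^3


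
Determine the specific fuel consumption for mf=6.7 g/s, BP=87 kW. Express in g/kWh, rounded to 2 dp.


SFC = (mf / BP) * 3600
Rate = 6.7 / 87 = 0.077011 g/(s*kW)
SFC = 0.077011 * 3600 = 277.24 g/kWh


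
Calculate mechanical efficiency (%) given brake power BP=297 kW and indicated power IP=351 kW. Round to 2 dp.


eta_mech = (BP / IP) * 100
Ratio = 297 / 351 = 0.8462
eta_mech = 0.8462 * 100 = 84.62%


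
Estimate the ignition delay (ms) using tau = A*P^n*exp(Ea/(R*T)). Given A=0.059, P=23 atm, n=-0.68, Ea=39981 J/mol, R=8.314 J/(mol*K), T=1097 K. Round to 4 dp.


tau = A * P^n * exp(Ea/(R*T))
P^n = 23^(-0.68) = 0.11858372
Ea/(R*T) = 39981/(8.314*1097) = 4.383661
exp(Ea/(R*T)) = 80.130891
tau = 0.059 * 0.11858372 * 80.130891 = 0.5606 ms


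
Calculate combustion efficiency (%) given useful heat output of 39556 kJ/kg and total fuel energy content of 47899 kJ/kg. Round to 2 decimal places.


Efficiency = (Q_useful / Q_fuel) * 100
Efficiency = (39556 / 47899) * 100
Efficiency = 0.8258 * 100 = 82.58%


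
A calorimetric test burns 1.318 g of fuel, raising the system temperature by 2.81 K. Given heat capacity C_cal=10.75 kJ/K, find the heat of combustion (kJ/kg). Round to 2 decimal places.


Hc = C_cal * delta_T / m_fuel
Q_released = 10.75 * 2.81 = 30.2075 kJ
m_fuel = 1.318 g = 1.318/1000 kg = 0.001318 kg
Hc = 30.2075 / 0.001318 = 22919.20 kJ/kg


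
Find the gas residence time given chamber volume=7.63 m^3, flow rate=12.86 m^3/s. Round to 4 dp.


tau = V / Q_flow
tau = 7.63 / 12.86 = 0.5933 s


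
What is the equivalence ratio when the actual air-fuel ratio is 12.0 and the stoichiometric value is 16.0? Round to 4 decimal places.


phi = AFR_stoich / AFR_actual
phi = 16.0 / 12.0 = 1.3333


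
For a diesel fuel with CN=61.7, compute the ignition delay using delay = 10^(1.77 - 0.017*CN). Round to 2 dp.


delay = 10^(1.77 - 0.017*CN)
Exponent = 1.77 - 0.017*61.7 = 0.7211
delay = 10^0.7211 = 5.26 ms


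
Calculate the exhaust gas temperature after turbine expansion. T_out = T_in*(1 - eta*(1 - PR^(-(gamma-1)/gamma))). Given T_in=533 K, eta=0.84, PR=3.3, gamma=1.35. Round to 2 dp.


T_out = T_in * (1 - eta * (1 - PR^(-(gamma-1)/gamma)))
Exponent = -(1.35-1)/1.35 = -0.25925926
PR^exp = 3.3^(-0.25925926) = 0.73378775
Factor = 1 - 0.84*(1 - 0.73378775) = 0.77638171
T_out = 533 * 0.77638171 = 413.81 K


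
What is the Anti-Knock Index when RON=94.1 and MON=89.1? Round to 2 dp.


AKI = (RON + MON) / 2
AKI = (94.1 + 89.1) / 2
AKI = 183.2 / 2 = 91.60


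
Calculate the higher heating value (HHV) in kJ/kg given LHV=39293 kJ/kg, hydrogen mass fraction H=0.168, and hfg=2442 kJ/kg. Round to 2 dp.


HHV = LHV + hfg * 9 * H
Water addition = 2442 * 9 * 0.168 = 3692.304 kJ/kg
HHV = 39293 + 3692.304 = 42985.30 kJ/kg


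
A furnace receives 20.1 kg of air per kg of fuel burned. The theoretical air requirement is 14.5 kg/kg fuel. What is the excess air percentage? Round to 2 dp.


Excess air = actual - stoichiometric = 20.1 - 14.5 = 5.60 kg/kg fuel
Excess air % = (excess / stoich) * 100 = (5.60 / 14.5) * 100 = 38.62%


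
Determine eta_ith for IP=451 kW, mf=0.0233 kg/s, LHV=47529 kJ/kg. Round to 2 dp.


eta_ith = (IP / (mf * LHV)) * 100
Denominator = 0.0233 * 47529 = 1107.4257 kW
eta_ith = (451 / 1107.4257) * 100 = 40.73%


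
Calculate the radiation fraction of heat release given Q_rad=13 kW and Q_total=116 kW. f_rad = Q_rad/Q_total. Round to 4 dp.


f_rad = Q_rad / Q_total
f_rad = 13 / 116 = 0.1121


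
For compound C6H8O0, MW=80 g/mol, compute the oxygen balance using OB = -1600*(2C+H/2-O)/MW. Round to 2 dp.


OB = -1600 * (2C + H/2 - O) / MW
Inner = 2*6 + 8/2 - 0 = 16.00
OB = -1600 * 16.00 / 80 = -320.00%


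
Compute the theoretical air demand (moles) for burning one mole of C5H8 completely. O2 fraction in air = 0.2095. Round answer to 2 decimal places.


Balanced combustion: C5H8 + 7 O2 -> 5 CO2 + 4 H2O
O2 needed = C + H/4 = 5 + 8/4 = 7.00 moles
Air moles = O2 / 0.2095 = 7.00 / 0.2095 = 33.41 moles air


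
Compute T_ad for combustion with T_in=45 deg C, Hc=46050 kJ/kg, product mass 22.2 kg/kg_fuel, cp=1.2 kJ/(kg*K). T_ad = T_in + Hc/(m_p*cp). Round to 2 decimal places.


T_ad = T_in + Hc / (m_p * cp)
Denominator = 22.2 * 1.2 = 26.6400
Temperature rise = 46050 / 26.6400 = 1728.60 K
T_ad = 45 + 1728.60 = 1773.60 deg C


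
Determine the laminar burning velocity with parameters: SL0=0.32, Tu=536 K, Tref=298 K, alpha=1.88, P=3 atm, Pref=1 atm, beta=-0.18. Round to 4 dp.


SL = SL0 * (Tu/Tref)^alpha * (P/Pref)^beta
T ratio = 536/298 = 1.79865772
(T ratio)^alpha = 1.79865772^1.88 = 3.015110
(P/Pref)^beta = 3^(-0.18) = 0.820575
SL = 0.32 * 3.015110 * 0.820575 = 0.7917 m/s


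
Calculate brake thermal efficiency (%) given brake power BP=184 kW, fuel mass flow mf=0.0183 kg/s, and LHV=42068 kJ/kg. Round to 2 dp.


eta_BTE = (BP / (mf * LHV)) * 100
Denominator = 0.0183 * 42068 = 769.8444 kW
eta_BTE = (184 / 769.8444) * 100 = 23.90%


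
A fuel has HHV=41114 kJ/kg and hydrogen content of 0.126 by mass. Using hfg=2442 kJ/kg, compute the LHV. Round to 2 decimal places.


LHV = HHV - hfg * 9 * H
Water correction = 2442 * 9 * 0.126 = 2769.228 kJ/kg
LHV = 41114 - 2769.228 = 38344.77 kJ/kg


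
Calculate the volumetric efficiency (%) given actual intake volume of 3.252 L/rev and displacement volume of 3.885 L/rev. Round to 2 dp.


eta_v = (V_actual / V_disp) * 100
Ratio = 3.252 / 3.885 = 0.8371
eta_v = 0.8371 * 100 = 83.71%


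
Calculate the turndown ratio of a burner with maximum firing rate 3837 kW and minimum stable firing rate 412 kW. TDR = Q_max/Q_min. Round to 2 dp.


TDR = Q_max / Q_min
TDR = 3837 / 412 = 9.31


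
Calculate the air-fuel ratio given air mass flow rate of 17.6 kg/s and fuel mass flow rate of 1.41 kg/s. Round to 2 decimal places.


AFR = m_air / m_fuel
AFR = 17.6 / 1.41 = 12.48


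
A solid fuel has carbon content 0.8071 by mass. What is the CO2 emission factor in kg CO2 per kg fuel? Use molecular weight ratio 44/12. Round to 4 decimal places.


EF = C_frac * (M_CO2 / M_C)
EF = 0.8071 * (44/12)
EF = 0.8071 * 3.666667 = 2.9594 kg_CO2/kg_fuel


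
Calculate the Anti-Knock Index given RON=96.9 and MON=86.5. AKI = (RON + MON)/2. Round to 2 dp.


AKI = (RON + MON) / 2
AKI = (96.9 + 86.5) / 2
AKI = 183.4 / 2 = 91.70


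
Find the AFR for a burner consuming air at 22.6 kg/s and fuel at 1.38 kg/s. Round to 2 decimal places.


AFR = m_air / m_fuel
AFR = 22.6 / 1.38 = 16.38


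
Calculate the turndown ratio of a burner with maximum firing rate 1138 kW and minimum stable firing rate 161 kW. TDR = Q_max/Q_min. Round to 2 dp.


TDR = Q_max / Q_min
TDR = 1138 / 161 = 7.07


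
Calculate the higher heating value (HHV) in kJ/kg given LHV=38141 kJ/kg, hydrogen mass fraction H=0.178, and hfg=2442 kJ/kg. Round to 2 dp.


HHV = LHV + hfg * 9 * H
Water addition = 2442 * 9 * 0.178 = 3912.084 kJ/kg
HHV = 38141 + 3912.084 = 42053.08 kJ/kg


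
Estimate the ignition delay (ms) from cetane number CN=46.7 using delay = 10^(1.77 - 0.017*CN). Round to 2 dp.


delay = 10^(1.77 - 0.017*CN)
Exponent = 1.77 - 0.017*46.7 = 0.9761
delay = 10^0.9761 = 9.46 ms


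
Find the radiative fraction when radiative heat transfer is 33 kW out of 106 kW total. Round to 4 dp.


f_rad = Q_rad / Q_total
f_rad = 33 / 106 = 0.3113


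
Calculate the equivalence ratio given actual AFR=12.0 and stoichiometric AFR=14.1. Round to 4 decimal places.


phi = AFR_stoich / AFR_actual
phi = 14.1 / 12.0 = 1.1750


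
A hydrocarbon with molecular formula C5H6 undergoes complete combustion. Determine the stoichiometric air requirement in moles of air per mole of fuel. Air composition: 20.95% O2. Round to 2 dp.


Balanced combustion: C5H6 + 6.5 O2 -> 5 CO2 + 3 H2O
O2 needed = C + H/4 = 5 + 6/4 = 6.50 moles
Air moles = O2 / 0.2095 = 6.50 / 0.2095 = 31.03 moles air


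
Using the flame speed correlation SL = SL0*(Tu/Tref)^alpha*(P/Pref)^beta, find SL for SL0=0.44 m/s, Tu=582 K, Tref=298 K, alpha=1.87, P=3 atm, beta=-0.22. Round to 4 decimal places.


SL = SL0 * (Tu/Tref)^alpha * (P/Pref)^beta
T ratio = 582/298 = 1.95302013
(T ratio)^alpha = 1.95302013^1.87 = 3.496404
(P/Pref)^beta = 3^(-0.22) = 0.785296
SL = 0.44 * 3.496404 * 0.785296 = 1.2081 m/s


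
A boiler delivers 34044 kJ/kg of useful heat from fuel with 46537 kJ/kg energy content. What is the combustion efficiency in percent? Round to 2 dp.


Efficiency = (Q_useful / Q_fuel) * 100
Efficiency = (34044 / 46537) * 100
Efficiency = 0.7315 * 100 = 73.15%


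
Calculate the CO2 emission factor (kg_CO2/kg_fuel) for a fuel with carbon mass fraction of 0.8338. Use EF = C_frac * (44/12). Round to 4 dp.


EF = C_frac * (M_CO2 / M_C)
EF = 0.8338 * (44/12)
EF = 0.8338 * 3.666667 = 3.0573 kg_CO2/kg_fuel


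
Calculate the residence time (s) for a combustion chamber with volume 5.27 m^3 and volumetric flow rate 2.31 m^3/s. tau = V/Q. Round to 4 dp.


tau = V / Q_flow
tau = 5.27 / 2.31 = 2.2814 s


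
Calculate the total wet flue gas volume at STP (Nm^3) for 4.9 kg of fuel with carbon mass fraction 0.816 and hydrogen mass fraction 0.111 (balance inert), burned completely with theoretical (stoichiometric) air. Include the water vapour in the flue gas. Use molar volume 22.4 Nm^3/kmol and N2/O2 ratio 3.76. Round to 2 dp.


Per kg fuel: CO2 = (C/12 kmol)*22.4 = (0.816/12)*22.4 = 1.52320 Nm^3
Per kg fuel: H2O = (H/2 kmol)*22.4 = (0.111/2)*22.4 = 1.24320 Nm^3
O2 needed per kg fuel = C/12 + H/4 = 0.816/12 + 0.111/4 = 0.09575000 kmol
Per kg fuel: N2 = O2*3.76*22.4 = 0.09575000*3.76*22.4 = 8.06445 Nm^3
Total per kg = 1.52320 + 1.24320 + 8.06445 = 10.83085 Nm^3
Total = 10.83085 * 4.9 = 53.07 Nm^3


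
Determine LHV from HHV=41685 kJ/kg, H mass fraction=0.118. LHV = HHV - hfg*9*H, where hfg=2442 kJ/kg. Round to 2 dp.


LHV = HHV - hfg * 9 * H
Water correction = 2442 * 9 * 0.118 = 2593.404 kJ/kg
LHV = 41685 - 2593.404 = 39091.60 kJ/kg


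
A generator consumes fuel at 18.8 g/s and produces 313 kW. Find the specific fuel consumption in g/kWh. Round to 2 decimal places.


SFC = (mf / BP) * 3600
Rate = 18.8 / 313 = 0.060064 g/(s*kW)
SFC = 0.060064 * 3600 = 216.23 g/kWh


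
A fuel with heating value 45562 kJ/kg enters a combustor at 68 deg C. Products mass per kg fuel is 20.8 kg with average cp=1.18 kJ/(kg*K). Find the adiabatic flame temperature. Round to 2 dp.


T_ad = T_in + Hc / (m_p * cp)
Denominator = 20.8 * 1.18 = 24.5440
Temperature rise = 45562 / 24.5440 = 1856.34 K
T_ad = 68 + 1856.34 = 1924.34 deg C


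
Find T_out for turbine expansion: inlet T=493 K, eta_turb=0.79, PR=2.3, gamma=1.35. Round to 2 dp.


T_out = T_in * (1 - eta * (1 - PR^(-(gamma-1)/gamma)))
Exponent = -(1.35-1)/1.35 = -0.25925926
PR^exp = 2.3^(-0.25925926) = 0.80578413
Factor = 1 - 0.79*(1 - 0.80578413) = 0.84656946
T_out = 493 * 0.84656946 = 417.36 K


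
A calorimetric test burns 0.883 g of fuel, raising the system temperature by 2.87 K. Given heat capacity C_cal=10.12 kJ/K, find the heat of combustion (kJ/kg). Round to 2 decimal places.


Hc = C_cal * delta_T / m_fuel
Q_released = 10.12 * 2.87 = 29.0444 kJ
m_fuel = 0.883 g = 0.883/1000 kg = 0.000883 kg
Hc = 29.0444 / 0.000883 = 32892.87 kJ/kg


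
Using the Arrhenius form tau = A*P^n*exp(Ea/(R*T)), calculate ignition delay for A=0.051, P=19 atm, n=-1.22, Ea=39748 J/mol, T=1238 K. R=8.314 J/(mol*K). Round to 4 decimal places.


tau = A * P^n * exp(Ea/(R*T))
P^n = 19^(-1.22) = 0.02753725
Ea/(R*T) = 39748/(8.314*1238) = 3.861754
exp(Ea/(R*T)) = 47.548683
tau = 0.051 * 0.02753725 * 47.548683 = 0.0668 ms


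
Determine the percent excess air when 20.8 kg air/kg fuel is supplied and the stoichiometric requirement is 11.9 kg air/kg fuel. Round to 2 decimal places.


Excess air = actual - stoichiometric = 20.8 - 11.9 = 8.90 kg/kg fuel
Excess air % = (excess / stoich) * 100 = (8.90 / 11.9) * 100 = 74.79%


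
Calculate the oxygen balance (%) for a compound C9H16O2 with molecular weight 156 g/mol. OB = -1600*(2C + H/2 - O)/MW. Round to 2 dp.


OB = -1600 * (2C + H/2 - O) / MW
Inner = 2*9 + 16/2 - 2 = 24.00
OB = -1600 * 24.00 / 156 = -246.15%


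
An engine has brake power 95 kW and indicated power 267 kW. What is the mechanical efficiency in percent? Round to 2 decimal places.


eta_mech = (BP / IP) * 100
Ratio = 95 / 267 = 0.3558
eta_mech = 0.3558 * 100 = 35.58%


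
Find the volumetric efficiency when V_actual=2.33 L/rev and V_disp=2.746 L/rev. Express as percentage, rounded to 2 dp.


eta_v = (V_actual / V_disp) * 100
Ratio = 2.33 / 2.746 = 0.8485
eta_v = 0.8485 * 100 = 84.85%


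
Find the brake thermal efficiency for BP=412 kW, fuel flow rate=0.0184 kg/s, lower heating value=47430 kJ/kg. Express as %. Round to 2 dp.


eta_BTE = (BP / (mf * LHV)) * 100
Denominator = 0.0184 * 47430 = 872.7120 kW
eta_BTE = (412 / 872.7120) * 100 = 47.21%


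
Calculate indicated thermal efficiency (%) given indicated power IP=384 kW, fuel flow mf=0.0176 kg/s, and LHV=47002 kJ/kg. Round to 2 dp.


eta_ith = (IP / (mf * LHV)) * 100
Denominator = 0.0176 * 47002 = 827.2352 kW
eta_ith = (384 / 827.2352) * 100 = 46.42%


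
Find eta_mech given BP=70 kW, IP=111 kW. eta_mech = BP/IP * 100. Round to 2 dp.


eta_mech = (BP / IP) * 100
Ratio = 70 / 111 = 0.6306
eta_mech = 0.6306 * 100 = 63.06%


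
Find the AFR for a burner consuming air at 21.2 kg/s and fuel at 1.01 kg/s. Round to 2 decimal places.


AFR = m_air / m_fuel
AFR = 21.2 / 1.01 = 20.99


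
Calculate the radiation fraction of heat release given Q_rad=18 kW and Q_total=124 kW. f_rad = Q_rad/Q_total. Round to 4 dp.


f_rad = Q_rad / Q_total
f_rad = 18 / 124 = 0.1452


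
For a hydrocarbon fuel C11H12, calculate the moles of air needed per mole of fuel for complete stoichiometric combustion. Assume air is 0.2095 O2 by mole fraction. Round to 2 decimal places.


Balanced combustion: C11H12 + 14 O2 -> 11 CO2 + 6 H2O
O2 needed = C + H/4 = 11 + 12/4 = 14.00 moles
Air moles = O2 / 0.2095 = 14.00 / 0.2095 = 66.83 moles air


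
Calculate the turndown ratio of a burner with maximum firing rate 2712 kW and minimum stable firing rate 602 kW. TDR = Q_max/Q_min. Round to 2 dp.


TDR = Q_max / Q_min
TDR = 2712 / 602 = 4.50


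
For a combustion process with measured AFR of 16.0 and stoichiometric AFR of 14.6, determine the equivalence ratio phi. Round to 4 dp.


phi = AFR_stoich / AFR_actual
phi = 14.6 / 16.0 = 0.9125


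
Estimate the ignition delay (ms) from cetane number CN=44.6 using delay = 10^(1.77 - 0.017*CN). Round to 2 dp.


delay = 10^(1.77 - 0.017*CN)
Exponent = 1.77 - 0.017*44.6 = 1.0118
delay = 10^1.0118 = 10.28 ms


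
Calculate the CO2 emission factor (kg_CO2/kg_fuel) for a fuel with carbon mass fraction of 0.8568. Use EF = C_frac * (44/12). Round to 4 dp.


EF = C_frac * (M_CO2 / M_C)
EF = 0.8568 * (44/12)
EF = 0.8568 * 3.666667 = 3.1416 kg_CO2/kg_fuel


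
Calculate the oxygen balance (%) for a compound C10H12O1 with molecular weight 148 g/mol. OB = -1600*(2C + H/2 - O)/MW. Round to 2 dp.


OB = -1600 * (2C + H/2 - O) / MW
Inner = 2*10 + 12/2 - 1 = 25.00
OB = -1600 * 25.00 / 148 = -270.27%


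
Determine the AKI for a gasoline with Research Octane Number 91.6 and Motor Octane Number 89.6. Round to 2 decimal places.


AKI = (RON + MON) / 2
AKI = (91.6 + 89.6) / 2
AKI = 181.2 / 2 = 90.60


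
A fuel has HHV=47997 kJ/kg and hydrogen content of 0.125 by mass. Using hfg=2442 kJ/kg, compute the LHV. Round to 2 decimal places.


LHV = HHV - hfg * 9 * H
Water correction = 2442 * 9 * 0.125 = 2747.250 kJ/kg
LHV = 47997 - 2747.250 = 45249.75 kJ/kg


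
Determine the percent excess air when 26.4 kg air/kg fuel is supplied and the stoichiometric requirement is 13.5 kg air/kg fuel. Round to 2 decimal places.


Excess air = actual - stoichiometric = 26.4 - 13.5 = 12.90 kg/kg fuel
Excess air % = (excess / stoich) * 100 = (12.90 / 13.5) * 100 = 95.56%


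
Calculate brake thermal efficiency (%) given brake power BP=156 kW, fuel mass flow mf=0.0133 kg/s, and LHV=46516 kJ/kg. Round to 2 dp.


eta_BTE = (BP / (mf * LHV)) * 100
Denominator = 0.0133 * 46516 = 618.6628 kW
eta_BTE = (156 / 618.6628) * 100 = 25.22%


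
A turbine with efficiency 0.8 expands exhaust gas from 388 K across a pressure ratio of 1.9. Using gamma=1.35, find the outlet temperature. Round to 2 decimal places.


T_out = T_in * (1 - eta * (1 - PR^(-(gamma-1)/gamma)))
Exponent = -(1.35-1)/1.35 = -0.25925926
PR^exp = 1.9^(-0.25925926) = 0.84670193
Factor = 1 - 0.8*(1 - 0.84670193) = 0.87736154
T_out = 388 * 0.87736154 = 340.42 K


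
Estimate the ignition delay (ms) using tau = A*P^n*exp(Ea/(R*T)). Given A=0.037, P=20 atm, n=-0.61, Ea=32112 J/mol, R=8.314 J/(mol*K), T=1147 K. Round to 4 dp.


tau = A * P^n * exp(Ea/(R*T))
P^n = 20^(-0.61) = 0.16083172
Ea/(R*T) = 32112/(8.314*1147) = 3.367394
exp(Ea/(R*T)) = 29.002843
tau = 0.037 * 0.16083172 * 29.002843 = 0.1726 ms


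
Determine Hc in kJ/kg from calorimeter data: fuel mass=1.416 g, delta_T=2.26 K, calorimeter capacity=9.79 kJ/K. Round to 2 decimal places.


Hc = C_cal * delta_T / m_fuel
Q_released = 9.79 * 2.26 = 22.1254 kJ
m_fuel = 1.416 g = 1.416/1000 kg = 0.001416 kg
Hc = 22.1254 / 0.001416 = 15625.28 kJ/kg


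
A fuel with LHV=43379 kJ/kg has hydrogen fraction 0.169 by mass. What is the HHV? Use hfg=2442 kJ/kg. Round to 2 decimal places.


HHV = LHV + hfg * 9 * H
Water addition = 2442 * 9 * 0.169 = 3714.282 kJ/kg
HHV = 43379 + 3714.282 = 47093.28 kJ/kg


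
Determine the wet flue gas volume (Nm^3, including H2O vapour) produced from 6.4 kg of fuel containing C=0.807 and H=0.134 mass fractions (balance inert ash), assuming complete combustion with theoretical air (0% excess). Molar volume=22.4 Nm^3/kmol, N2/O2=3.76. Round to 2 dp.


Per kg fuel: CO2 = (C/12 kmol)*22.4 = (0.807/12)*22.4 = 1.50640 Nm^3
Per kg fuel: H2O = (H/2 kmol)*22.4 = (0.134/2)*22.4 = 1.50080 Nm^3
O2 needed per kg fuel = C/12 + H/4 = 0.807/12 + 0.134/4 = 0.10075000 kmol
Per kg fuel: N2 = O2*3.76*22.4 = 0.10075000*3.76*22.4 = 8.48557 Nm^3
Total per kg = 1.50640 + 1.50080 + 8.48557 = 11.49277 Nm^3
Total = 11.49277 * 6.4 = 73.55 Nm^3


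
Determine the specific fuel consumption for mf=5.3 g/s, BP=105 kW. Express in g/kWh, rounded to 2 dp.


SFC = (mf / BP) * 3600
Rate = 5.3 / 105 = 0.050476 g/(s*kW)
SFC = 0.050476 * 3600 = 181.71 g/kWh


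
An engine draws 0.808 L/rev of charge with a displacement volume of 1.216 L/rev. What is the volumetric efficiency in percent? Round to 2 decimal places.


eta_v = (V_actual / V_disp) * 100
Ratio = 0.808 / 1.216 = 0.6645
eta_v = 0.6645 * 100 = 66.45%


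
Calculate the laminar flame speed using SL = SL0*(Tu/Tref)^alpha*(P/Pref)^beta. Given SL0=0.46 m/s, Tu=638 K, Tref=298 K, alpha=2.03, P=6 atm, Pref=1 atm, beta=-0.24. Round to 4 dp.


SL = SL0 * (Tu/Tref)^alpha * (P/Pref)^beta
T ratio = 638/298 = 2.14093960
(T ratio)^alpha = 2.14093960^2.03 = 4.689505
(P/Pref)^beta = 6^(-0.24) = 0.650495
SL = 0.46 * 4.689505 * 0.650495 = 1.4032 m/s


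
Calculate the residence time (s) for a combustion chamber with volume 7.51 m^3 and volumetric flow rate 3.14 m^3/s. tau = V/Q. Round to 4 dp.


tau = V / Q_flow
tau = 7.51 / 3.14 = 2.3917 s


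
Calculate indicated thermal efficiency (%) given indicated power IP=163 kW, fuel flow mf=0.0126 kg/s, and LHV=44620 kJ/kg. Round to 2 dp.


eta_ith = (IP / (mf * LHV)) * 100
Denominator = 0.0126 * 44620 = 562.2120 kW
eta_ith = (163 / 562.2120) * 100 = 28.99%


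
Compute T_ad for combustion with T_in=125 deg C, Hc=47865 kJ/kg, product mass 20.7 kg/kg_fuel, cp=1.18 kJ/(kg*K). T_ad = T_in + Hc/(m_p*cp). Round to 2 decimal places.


T_ad = T_in + Hc / (m_p * cp)
Denominator = 20.7 * 1.18 = 24.4260
Temperature rise = 47865 / 24.4260 = 1959.59 K
T_ad = 125 + 1959.59 = 2084.59 deg C


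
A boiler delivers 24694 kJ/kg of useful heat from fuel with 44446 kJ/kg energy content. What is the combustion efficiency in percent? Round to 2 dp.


Efficiency = (Q_useful / Q_fuel) * 100
Efficiency = (24694 / 44446) * 100
Efficiency = 0.5556 * 100 = 55.56%
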